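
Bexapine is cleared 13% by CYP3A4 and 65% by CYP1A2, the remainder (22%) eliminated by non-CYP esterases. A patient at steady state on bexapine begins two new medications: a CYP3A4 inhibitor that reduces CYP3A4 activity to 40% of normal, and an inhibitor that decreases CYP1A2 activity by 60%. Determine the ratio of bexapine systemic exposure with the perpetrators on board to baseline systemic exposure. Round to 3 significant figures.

The CYP3A4 pathway (13% of clearance) drops to 0.4× activity: 0.13 × 0.4 = 0.052.
The CYP1A2 pathway (65% of clearance) drops to 0.4× activity: 0.65 × 0.4 = 0.26.
The remaining 22% of clearance is unaffected.
CL_new/CL_old = 0.052 + 0.26 + 0.22 = 0.532.
Systemic exposure ∝ 1/CL: fold-change = 1 / 0.532 = 1.88.

1.88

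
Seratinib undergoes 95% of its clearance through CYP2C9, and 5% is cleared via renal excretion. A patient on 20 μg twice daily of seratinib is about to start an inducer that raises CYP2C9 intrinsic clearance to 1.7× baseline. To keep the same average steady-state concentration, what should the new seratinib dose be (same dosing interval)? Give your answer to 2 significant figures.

The CYP2C9 pathway (95% of clearance) is boosted to 1.7× activity: 0.95 × 1.7 = 1.615.
The remaining 5% of clearance is unaffected.
CL_new/CL_old = 1.615 + 0.05 = 1.665.
Css,avg = (dose rate)/CL, so holding Css fixed requires dose ∝ CL: 20 × 1.665 = 33 μg.

33 μg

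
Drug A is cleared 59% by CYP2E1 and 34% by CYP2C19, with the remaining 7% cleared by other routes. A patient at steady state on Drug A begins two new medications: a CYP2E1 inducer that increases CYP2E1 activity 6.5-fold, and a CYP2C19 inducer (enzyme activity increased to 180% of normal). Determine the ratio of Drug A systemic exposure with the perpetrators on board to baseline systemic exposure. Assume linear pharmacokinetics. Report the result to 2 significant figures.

CYP2E1: 0.59 × 6.5 = 3.835
CYP2C19: 0.34 × 1.8 = 0.612
Other: 0.07 (unchanged)
Relative clearance = 3.835 + 0.612 + 0.07 = 4.517.
Systemic exposure ∝ 1/CL: fold-change = 1 / 4.517 = 0.22.

0.22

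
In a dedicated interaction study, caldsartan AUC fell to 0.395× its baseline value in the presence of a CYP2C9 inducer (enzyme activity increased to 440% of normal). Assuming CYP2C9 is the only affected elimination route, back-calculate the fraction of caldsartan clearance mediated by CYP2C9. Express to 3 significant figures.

Call the CYP2C9 fraction fm. After the interaction, CL_new/CL_old = fm × 4.4 + (1 − fm).
AUC ratio = 1 / (new CL fraction), so new CL fraction = 1 / 0.395 = 2.532.
fm × 4.4 + 1 − fm = 2.532  ⇒  fm × (4.4 − 1) = 1.532  ⇒  fm = 0.450.

0.450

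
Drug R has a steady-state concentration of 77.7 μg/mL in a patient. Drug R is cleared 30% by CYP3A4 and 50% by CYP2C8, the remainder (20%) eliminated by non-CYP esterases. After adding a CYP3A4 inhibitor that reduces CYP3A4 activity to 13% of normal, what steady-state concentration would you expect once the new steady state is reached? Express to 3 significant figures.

105 μg/mL

The CYP3A4 pathway (30% of clearance) falls to 0.13× activity: 0.3 × 0.13 = 0.039.
CYP2C8 (50%) and the residual 20% are unaffected.
New clearance relative to baseline: 0.039 + 0.5 + 0.2 = 0.739.
With dosing unchanged, steady-state concentration scales as 1/CL: 77.7 / 0.739 = 105 μg/mL.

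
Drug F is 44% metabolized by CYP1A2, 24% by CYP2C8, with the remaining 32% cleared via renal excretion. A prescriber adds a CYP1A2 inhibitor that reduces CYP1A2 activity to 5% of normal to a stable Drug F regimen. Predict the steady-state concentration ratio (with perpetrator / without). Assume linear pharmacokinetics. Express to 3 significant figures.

1.72

CYP1A2: 0.44 × 0.05 = 0.022
CYP2C8: 0.24 (unchanged)
Other: 0.32 (unchanged)
New clearance relative to baseline: 0.022 + 0.24 + 0.32 = 0.582.
Since steady-state concentration ∝ 1/CL, the ratio is 1 / 0.582 = 1.72.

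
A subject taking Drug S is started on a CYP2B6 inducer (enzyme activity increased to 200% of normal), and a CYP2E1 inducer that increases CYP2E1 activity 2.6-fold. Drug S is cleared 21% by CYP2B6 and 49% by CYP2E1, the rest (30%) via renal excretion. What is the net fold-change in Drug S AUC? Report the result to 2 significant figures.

0.50

The CYP2B6 pathway (21% of clearance) is boosted to 2× activity: 0.21 × 2 = 0.42.
The CYP2E1 pathway (49% of clearance) is boosted to 2.6× activity: 0.49 × 2.6 = 1.274.
The remaining 30% of clearance is unaffected.
New clearance relative to baseline: 0.42 + 1.274 + 0.3 = 1.994.
Because AUC varies inversely with clearance, the combined effect is 1 / 1.994 = 0.50.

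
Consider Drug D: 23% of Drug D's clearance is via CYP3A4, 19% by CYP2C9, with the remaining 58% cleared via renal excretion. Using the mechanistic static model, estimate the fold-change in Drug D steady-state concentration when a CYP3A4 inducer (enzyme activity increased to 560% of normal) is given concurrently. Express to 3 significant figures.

The CYP3A4 pathway (23% of clearance) rises to 5.6× activity: 0.23 × 5.6 = 1.288.
CYP2C9 (19%) and the residual 58% are unaffected.
CL_new/CL_old = 1.288 + 0.19 + 0.58 = 2.058.
Since steady-state concentration ∝ 1/CL, the ratio is 1 / 2.058 = 0.486.

0.486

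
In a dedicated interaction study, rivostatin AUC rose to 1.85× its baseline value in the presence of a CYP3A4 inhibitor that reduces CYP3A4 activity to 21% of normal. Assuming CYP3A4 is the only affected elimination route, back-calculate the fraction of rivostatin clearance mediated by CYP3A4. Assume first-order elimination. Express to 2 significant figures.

0.58

Let x = fm,CYP3A4. Because AUC ∝ 1/CL, relative clearance fell to 1/1.85 = 0.5405.
Only the CYP3A4 route changed, so 0.5405 = x·0.21 + (1 − x), giving x = 0.58.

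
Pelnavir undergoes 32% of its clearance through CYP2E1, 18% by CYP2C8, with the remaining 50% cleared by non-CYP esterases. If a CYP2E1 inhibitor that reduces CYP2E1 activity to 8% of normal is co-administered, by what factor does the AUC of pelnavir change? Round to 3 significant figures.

CYP2E1: 0.32 × 0.08 = 0.0256
CYP2C8: 0.18 (unchanged)
Other: 0.5 (unchanged)
New clearance relative to baseline: 0.0256 + 0.18 + 0.5 = 0.7056.
Since AUC ∝ 1/CL, the ratio is 1 / 0.7056 = 1.42.

1.42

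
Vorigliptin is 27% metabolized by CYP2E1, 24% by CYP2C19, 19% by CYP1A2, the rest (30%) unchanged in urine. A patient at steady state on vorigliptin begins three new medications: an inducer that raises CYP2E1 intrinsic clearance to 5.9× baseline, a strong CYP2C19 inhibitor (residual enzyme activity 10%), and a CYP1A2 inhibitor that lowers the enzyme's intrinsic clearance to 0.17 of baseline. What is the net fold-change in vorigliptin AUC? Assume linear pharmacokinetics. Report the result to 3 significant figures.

The CYP2E1 pathway (27% of clearance) increases to 5.9× activity: 0.27 × 5.9 = 1.593.
The CYP2C19 pathway (24% of clearance) drops to 0.1× activity: 0.24 × 0.1 = 0.024.
The CYP1A2 pathway (19% of clearance) is reduced to 0.17× activity: 0.19 × 0.17 = 0.0323.
Non-CYP routes (30%) are unchanged.
Relative clearance = 1.593 + 0.024 + 0.0323 + 0.3 = 1.9493.
Net AUC ratio = 1 / 1.9493 = 0.513.

0.513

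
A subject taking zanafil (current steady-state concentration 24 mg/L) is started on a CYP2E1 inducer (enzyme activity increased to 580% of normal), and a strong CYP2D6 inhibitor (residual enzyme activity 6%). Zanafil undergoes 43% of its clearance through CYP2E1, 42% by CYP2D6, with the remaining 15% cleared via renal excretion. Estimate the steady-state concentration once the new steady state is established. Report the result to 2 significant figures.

9.0 mg/L

The CYP2E1 pathway (43% of clearance) increases to 5.8× activity: 0.43 × 5.8 = 2.494.
The CYP2D6 pathway (42% of clearance) is reduced to 0.06× activity: 0.42 × 0.06 = 0.0252.
The remaining 15% of clearance is unaffected.
CL_new/CL_old = 2.494 + 0.0252 + 0.15 = 2.6692.
Dividing the baseline by the relative clearance: 24 / 2.6692 = 9.0 mg/L.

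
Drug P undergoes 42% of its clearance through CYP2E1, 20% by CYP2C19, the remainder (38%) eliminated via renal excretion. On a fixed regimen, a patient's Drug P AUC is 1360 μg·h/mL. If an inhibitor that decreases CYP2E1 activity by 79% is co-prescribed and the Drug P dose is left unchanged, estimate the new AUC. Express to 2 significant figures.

2.0 × 10³ μg·h/mL

The CYP2E1 pathway (42% of clearance) drops to 0.21× activity: 0.42 × 0.21 = 0.0882.
CYP2C19 (20%) and the residual 38% are unaffected.
Relative clearance = 0.0882 + 0.2 + 0.38 = 0.6682.
New AUC = baseline ÷ relative clearance = 1360 / 0.6682 = 2.0 × 10³ μg·h/mL.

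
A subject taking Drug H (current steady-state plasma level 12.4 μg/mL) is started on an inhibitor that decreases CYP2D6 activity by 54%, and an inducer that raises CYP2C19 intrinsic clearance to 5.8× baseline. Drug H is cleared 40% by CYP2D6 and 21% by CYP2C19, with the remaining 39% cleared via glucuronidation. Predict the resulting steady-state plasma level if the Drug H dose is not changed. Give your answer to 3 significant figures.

6.92 μg/mL

The CYP2D6 pathway (40% of clearance) is reduced to 0.46× activity: 0.4 × 0.46 = 0.184.
The CYP2C19 pathway (21% of clearance) is boosted to 5.8× activity: 0.21 × 5.8 = 1.218.
The remaining 39% of clearance is unaffected.
Relative clearance = 0.184 + 1.218 + 0.39 = 1.792.
Steady-state plasma level ∝ 1/CL: new value = 12.4 / 1.792 = 6.92 μg/mL.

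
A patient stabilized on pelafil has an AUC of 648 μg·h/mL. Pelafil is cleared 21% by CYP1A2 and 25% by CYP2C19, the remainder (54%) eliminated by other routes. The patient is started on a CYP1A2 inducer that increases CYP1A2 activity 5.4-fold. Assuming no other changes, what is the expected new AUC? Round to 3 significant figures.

The CYP1A2 pathway (21% of clearance) rises to 5.4× activity: 0.21 × 5.4 = 1.134.
CYP2C19 (25%) and the residual 54% are unaffected.
CL_new/CL_old = 1.134 + 0.25 + 0.54 = 1.924.
AUC ∝ 1/CL, so new value = 648 / 1.924 = 337 μg·h/mL.

337 μg·h/mL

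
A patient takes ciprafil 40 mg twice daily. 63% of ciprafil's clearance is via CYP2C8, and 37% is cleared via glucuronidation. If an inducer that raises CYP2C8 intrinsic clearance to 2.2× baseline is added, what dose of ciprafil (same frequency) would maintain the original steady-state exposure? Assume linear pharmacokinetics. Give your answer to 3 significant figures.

The CYP2C8 pathway (63% of clearance) rises to 2.2× activity: 0.63 × 2.2 = 1.386.
The remaining 37% of clearance is unaffected.
Relative clearance = 1.386 + 0.37 = 1.756.
To maintain the same steady-state level, dose must scale with clearance: new dose = 40 × 1.756 = 70.2 mg.

70.2 mg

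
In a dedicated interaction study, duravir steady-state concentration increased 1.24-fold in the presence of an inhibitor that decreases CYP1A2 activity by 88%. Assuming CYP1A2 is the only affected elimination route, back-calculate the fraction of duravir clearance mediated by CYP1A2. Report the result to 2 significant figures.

Call the CYP1A2 fraction fm. After the interaction, CL_new/CL_old = fm × 0.12 + (1 − fm).
Steady-state concentration ratio = 1 / (new CL fraction), so new CL fraction = 1 / 1.24 = 0.8065.
fm × 0.12 + 1 − fm = 0.8065  ⇒  fm × (0.12 − 1) = −0.1935  ⇒  fm = 0.22.

0.22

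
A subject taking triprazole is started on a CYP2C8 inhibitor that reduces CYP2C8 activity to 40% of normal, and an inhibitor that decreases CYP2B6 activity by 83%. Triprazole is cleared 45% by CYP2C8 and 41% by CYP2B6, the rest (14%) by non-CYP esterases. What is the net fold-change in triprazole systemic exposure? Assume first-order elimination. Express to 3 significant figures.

2.57

The CYP2C8 pathway (45% of clearance) drops to 0.4× activity: 0.45 × 0.4 = 0.18.
The CYP2B6 pathway (41% of clearance) falls to 0.17× activity: 0.41 × 0.17 = 0.0697.
Non-CYP routes (14%) are unchanged.
New clearance relative to baseline: 0.18 + 0.0697 + 0.14 = 0.3897.
Net systemic exposure ratio = 1 / 0.3897 = 2.57.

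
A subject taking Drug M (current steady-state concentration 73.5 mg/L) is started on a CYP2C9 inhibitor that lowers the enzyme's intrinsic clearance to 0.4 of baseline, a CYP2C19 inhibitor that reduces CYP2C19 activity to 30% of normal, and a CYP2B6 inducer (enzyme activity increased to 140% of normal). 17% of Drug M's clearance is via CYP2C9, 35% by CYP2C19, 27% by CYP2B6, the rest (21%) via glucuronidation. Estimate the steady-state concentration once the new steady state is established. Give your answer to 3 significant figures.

CYP2C9: 0.17 × 0.4 = 0.068
CYP2C19: 0.35 × 0.3 = 0.105
CYP2B6: 0.27 × 1.4 = 0.378
Other: 0.21 (unchanged)
CL_new/CL_old = 0.068 + 0.105 + 0.378 + 0.21 = 0.761.
New steady-state concentration = 73.5 / 0.761 = 96.6 mg/L (concentration scales inversely with clearance).

96.6 mg/L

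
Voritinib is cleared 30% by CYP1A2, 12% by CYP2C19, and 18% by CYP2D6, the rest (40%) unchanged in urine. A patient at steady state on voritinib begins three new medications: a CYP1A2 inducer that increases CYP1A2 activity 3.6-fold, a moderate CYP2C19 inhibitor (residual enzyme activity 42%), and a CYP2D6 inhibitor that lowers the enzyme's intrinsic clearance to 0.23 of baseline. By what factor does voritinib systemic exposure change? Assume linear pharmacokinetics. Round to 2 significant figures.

CYP1A2: 0.3 × 3.6 = 1.08
CYP2C19: 0.12 × 0.42 = 0.0504
CYP2D6: 0.18 × 0.23 = 0.0414
Other: 0.4 (unchanged)
Relative clearance = 1.08 + 0.0504 + 0.0414 + 0.4 = 1.5718.
Because systemic exposure varies inversely with clearance, the combined effect is 1 / 1.5718 = 0.64.

0.64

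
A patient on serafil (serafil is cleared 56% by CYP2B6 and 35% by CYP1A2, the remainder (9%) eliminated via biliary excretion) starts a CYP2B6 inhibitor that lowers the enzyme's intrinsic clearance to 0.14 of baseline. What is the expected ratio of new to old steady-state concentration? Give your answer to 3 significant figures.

1.93

CYP2B6: 0.56 × 0.14 = 0.0784
CYP1A2: 0.35 (unchanged)
Other: 0.09 (unchanged)
Relative clearance = 0.0784 + 0.35 + 0.09 = 0.5184.
Steady-state concentration is inversely proportional to clearance, so the fold-change is 1 / 0.5184 = 1.93.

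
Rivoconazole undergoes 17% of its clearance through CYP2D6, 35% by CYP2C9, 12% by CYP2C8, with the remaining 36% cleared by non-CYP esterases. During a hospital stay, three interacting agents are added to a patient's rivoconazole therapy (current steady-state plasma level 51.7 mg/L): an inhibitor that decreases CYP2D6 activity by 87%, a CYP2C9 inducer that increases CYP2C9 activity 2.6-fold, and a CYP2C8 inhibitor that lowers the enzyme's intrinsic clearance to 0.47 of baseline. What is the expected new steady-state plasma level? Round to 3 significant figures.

CYP2D6: 0.17 × 0.13 = 0.0221
CYP2C9: 0.35 × 2.6 = 0.91
CYP2C8: 0.12 × 0.47 = 0.0564
Other: 0.36 (unchanged)
New clearance relative to baseline: 0.0221 + 0.91 + 0.0564 + 0.36 = 1.3485.
New steady-state plasma level = 51.7 / 1.3485 = 38.3 mg/L (concentration scales inversely with clearance).

38.3 mg/L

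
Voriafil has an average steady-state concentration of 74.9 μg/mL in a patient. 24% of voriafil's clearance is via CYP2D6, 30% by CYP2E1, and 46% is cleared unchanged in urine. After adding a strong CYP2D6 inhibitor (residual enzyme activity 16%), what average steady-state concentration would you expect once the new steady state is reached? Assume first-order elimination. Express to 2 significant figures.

94 μg/mL

The CYP2D6 pathway (24% of clearance) is reduced to 0.16× activity: 0.24 × 0.16 = 0.0384.
CYP2E1 (30%) and the residual 46% are unaffected.
CL_new/CL_old = 0.0384 + 0.3 + 0.46 = 0.7984.
New average steady-state concentration = baseline ÷ relative clearance = 74.9 / 0.7984 = 94 μg/mL.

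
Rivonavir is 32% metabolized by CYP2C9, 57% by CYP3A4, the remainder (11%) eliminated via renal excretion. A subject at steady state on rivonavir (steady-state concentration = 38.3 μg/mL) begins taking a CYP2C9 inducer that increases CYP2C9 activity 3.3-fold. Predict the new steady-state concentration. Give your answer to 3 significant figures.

22.1 μg/mL

CYP2C9: 0.32 × 3.3 = 1.056
CYP3A4: 0.57 (unchanged)
Other: 0.11 (unchanged)
Relative clearance = 1.056 + 0.57 + 0.11 = 1.736.
Steady-state concentration ∝ 1/CL, so new value = 38.3 / 1.736 = 22.1 μg/mL.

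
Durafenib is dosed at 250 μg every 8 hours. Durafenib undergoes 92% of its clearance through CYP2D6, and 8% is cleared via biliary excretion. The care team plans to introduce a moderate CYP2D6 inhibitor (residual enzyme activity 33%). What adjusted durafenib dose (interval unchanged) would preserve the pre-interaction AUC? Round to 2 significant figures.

96 μg

CYP2D6: 0.92 × 0.33 = 0.3036
Other: 0.08 (unchanged)
Relative clearance = 0.3036 + 0.08 = 0.3836.
Css,avg = (dose rate)/CL, so holding Css fixed requires dose ∝ CL: 250 × 0.3836 = 96 μg.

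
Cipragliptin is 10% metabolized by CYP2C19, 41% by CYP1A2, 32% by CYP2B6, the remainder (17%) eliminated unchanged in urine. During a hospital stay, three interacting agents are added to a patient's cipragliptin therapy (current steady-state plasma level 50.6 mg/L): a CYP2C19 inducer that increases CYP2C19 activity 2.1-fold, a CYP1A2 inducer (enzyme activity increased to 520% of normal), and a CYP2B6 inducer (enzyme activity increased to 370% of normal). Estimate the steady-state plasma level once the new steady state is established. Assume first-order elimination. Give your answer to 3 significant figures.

13.7 mg/L

CYP2C19: 0.1 × 2.1 = 0.21
CYP1A2: 0.41 × 5.2 = 2.132
CYP2B6: 0.32 × 3.7 = 1.184
Other: 0.17 (unchanged)
CL_new/CL_old = 0.21 + 2.132 + 1.184 + 0.17 = 3.696.
Dividing the baseline by the relative clearance: 50.6 / 3.696 = 13.7 mg/L.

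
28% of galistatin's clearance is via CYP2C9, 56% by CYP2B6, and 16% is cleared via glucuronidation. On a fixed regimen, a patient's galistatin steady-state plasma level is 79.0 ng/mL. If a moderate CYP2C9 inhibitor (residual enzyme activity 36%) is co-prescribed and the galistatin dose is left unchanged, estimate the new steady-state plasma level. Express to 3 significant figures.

96.2 ng/mL

CYP2C9: 0.28 × 0.36 = 0.1008
CYP2B6: 0.56 (unchanged)
Other: 0.16 (unchanged)
Relative clearance = 0.1008 + 0.56 + 0.16 = 0.8208.
New steady-state plasma level = baseline ÷ relative clearance = 79.0 / 0.8208 = 96.2 ng/mL.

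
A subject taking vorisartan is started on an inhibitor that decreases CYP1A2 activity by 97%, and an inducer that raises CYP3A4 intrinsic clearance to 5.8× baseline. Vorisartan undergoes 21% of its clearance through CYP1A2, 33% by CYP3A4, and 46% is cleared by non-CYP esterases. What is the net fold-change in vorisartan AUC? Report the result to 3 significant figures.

0.420

The CYP1A2 pathway (21% of clearance) is reduced to 0.03× activity: 0.21 × 0.03 = 0.0063.
The CYP3A4 pathway (33% of clearance) rises to 5.8× activity: 0.33 × 5.8 = 1.914.
Non-CYP routes (46%) are unchanged.
CL_new/CL_old = 0.0063 + 1.914 + 0.46 = 2.3803.
Because AUC varies inversely with clearance, the combined effect is 1 / 2.3803 = 0.420.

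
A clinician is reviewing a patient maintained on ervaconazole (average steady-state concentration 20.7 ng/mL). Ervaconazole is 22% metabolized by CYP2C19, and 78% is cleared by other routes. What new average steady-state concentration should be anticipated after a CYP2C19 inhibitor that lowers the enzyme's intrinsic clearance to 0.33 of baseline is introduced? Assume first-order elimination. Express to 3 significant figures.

The CYP2C19 pathway (22% of clearance) falls to 0.33× activity: 0.22 × 0.33 = 0.0726.
Non-CYP routes (78%) are unchanged.
New clearance relative to baseline: 0.0726 + 0.78 = 0.8526.
Average steady-state concentration ∝ 1/CL, so new value = 20.7 / 0.8526 = 24.3 ng/mL.

24.3 ng/mL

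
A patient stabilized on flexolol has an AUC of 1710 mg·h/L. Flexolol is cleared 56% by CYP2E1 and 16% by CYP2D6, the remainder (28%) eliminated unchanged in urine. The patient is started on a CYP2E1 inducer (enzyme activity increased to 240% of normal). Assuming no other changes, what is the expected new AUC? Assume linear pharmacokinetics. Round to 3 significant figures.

CYP2E1: 0.56 × 2.4 = 1.344
CYP2D6: 0.16 (unchanged)
Other: 0.28 (unchanged)
Relative clearance = 1.344 + 0.16 + 0.28 = 1.784.
AUC ∝ 1/CL, so new value = 1710 / 1.784 = 959 mg·h/L.

959 mg·h/L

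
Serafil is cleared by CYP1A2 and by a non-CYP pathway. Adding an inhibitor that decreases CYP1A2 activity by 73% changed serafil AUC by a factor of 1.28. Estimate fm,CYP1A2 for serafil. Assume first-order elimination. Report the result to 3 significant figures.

0.300

Call the CYP1A2 fraction fm. After the interaction, CL_new/CL_old = fm × 0.27 + (1 − fm).
AUC ratio = 1 / (new CL fraction), so new CL fraction = 1 / 1.28 = 0.7812.
fm × 0.27 + 1 − fm = 0.7812  ⇒  fm × (0.27 − 1) = −0.2188  ⇒  fm = 0.300.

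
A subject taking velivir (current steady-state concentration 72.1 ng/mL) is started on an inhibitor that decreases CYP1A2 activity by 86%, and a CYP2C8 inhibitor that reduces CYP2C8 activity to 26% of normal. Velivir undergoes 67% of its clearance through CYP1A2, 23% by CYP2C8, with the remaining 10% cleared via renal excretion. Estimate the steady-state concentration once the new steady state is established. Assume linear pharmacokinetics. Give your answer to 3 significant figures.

284 ng/mL

CYP1A2: 0.67 × 0.14 = 0.0938
CYP2C8: 0.23 × 0.26 = 0.0598
Other: 0.1 (unchanged)
Relative clearance = 0.0938 + 0.0598 + 0.1 = 0.2536.
Dividing the baseline by the relative clearance: 72.1 / 0.2536 = 284 ng/mL.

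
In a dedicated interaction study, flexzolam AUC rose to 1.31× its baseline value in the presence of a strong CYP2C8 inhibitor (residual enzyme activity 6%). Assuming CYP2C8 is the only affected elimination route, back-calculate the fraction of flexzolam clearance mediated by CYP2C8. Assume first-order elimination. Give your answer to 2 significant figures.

CL'/CL = 1 / 1.31 = 0.7634
0.06·fm + (1 − fm) = 0.7634
fm = (0.7634 − 1) / (0.06 − 1) = 0.25

0.25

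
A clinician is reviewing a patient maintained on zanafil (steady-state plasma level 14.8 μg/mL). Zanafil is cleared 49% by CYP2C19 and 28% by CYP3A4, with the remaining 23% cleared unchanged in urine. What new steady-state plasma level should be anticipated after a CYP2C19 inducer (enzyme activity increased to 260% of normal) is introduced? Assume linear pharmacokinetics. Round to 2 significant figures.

CYP2C19: 0.49 × 2.6 = 1.274
CYP3A4: 0.28 (unchanged)
Other: 0.23 (unchanged)
CL_new/CL_old = 1.274 + 0.28 + 0.23 = 1.784.
With dosing unchanged, steady-state plasma level scales as 1/CL: 14.8 / 1.784 = 8.3 μg/mL.

8.3 μg/mL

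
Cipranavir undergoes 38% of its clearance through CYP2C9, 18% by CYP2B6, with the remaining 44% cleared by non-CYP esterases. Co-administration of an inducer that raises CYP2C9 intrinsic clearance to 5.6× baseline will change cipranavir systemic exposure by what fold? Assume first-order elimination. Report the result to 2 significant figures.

CYP2C9: 0.38 × 5.6 = 2.128
CYP2B6: 0.18 (unchanged)
Other: 0.44 (unchanged)
Relative clearance = 2.128 + 0.18 + 0.44 = 2.748.
Systemic exposure is inversely proportional to clearance, so the fold-change is 1 / 2.748 = 0.36.

0.36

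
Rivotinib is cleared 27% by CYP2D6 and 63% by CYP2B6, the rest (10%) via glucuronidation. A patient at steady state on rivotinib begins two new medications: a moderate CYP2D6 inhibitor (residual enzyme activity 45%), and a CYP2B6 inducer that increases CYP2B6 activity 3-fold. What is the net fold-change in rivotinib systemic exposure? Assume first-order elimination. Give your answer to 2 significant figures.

The CYP2D6 pathway (27% of clearance) is reduced to 0.45× activity: 0.27 × 0.45 = 0.1215.
The CYP2B6 pathway (63% of clearance) increases to 3× activity: 0.63 × 3 = 1.89.
The remaining 10% of clearance is unaffected.
New clearance relative to baseline: 0.1215 + 1.89 + 0.1 = 2.1115.
Systemic exposure ∝ 1/CL: fold-change = 1 / 2.1115 = 0.47.

0.47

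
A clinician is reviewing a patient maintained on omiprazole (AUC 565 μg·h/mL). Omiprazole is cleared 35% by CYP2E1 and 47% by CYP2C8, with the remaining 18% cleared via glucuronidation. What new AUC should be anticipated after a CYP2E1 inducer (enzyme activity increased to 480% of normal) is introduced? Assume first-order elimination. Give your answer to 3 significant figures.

The CYP2E1 pathway (35% of clearance) rises to 4.8× activity: 0.35 × 4.8 = 1.68.
CYP2C8 (47%) and the residual 18% are unaffected.
CL_new/CL_old = 1.68 + 0.47 + 0.18 = 2.33.
New AUC = baseline ÷ relative clearance = 565 / 2.33 = 242 μg·h/mL.

242 μg·h/mL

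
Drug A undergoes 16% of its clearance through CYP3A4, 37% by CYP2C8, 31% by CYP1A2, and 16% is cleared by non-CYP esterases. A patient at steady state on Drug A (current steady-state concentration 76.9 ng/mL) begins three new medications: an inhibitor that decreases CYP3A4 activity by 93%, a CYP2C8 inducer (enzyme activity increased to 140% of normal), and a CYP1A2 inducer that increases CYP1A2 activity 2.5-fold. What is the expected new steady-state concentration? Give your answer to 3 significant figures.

CYP3A4: 0.16 × 0.07 = 0.0112
CYP2C8: 0.37 × 1.4 = 0.518
CYP1A2: 0.31 × 2.5 = 0.775
Other: 0.16 (unchanged)
Relative clearance = 0.0112 + 0.518 + 0.775 + 0.16 = 1.4642.
Dividing the baseline by the relative clearance: 76.9 / 1.4642 = 52.5 ng/mL.

52.5 ng/mL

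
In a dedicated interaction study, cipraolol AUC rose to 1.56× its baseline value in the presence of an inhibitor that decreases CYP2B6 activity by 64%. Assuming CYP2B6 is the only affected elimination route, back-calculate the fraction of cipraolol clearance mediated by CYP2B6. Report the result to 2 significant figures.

0.56

Let fm be the CYP2B6 fraction. New clearance relative to baseline = fm × 0.36 + (1 − fm).
AUC ratio = 1 / (new CL fraction), so new CL fraction = 1 / 1.56 = 0.641.
fm × 0.36 + 1 − fm = 0.641  ⇒  fm × (0.36 − 1) = −0.359  ⇒  fm = 0.56.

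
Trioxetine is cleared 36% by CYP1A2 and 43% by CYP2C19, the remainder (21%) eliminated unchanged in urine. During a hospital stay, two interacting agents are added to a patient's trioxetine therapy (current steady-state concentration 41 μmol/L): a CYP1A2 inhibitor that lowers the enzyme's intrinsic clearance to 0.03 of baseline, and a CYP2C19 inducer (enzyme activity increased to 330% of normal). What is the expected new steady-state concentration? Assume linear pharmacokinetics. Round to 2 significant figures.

25 μmol/L

CYP1A2: 0.36 × 0.03 = 0.0108
CYP2C19: 0.43 × 3.3 = 1.419
Other: 0.21 (unchanged)
New clearance relative to baseline: 0.0108 + 1.419 + 0.21 = 1.6398.
Steady-state concentration ∝ 1/CL: new value = 41 / 1.6398 = 25 μmol/L.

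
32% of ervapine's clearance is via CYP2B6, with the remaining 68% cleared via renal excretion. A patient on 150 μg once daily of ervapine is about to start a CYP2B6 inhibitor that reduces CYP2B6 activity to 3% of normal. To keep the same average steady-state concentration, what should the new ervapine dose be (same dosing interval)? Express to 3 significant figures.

103 μg

The CYP2B6 pathway (32% of clearance) is reduced to 0.03× activity: 0.32 × 0.03 = 0.0096.
Non-CYP routes (68%) are unchanged.
Relative clearance = 0.0096 + 0.68 = 0.6896.
Exposure is unchanged when dose changes in proportion to clearance. New dose = 150 μg × 0.6896 = 103 μg.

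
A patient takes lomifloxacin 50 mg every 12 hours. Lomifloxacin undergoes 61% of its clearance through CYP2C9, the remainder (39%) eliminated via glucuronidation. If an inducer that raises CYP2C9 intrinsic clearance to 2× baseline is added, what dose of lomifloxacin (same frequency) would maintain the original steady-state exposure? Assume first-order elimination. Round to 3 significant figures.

80.5 mg

The CYP2C9 pathway (61% of clearance) is boosted to 2× activity: 0.61 × 2 = 1.22.
Non-CYP routes (39%) are unchanged.
New clearance relative to baseline: 1.22 + 0.39 = 1.61.
To maintain the same steady-state level, dose must scale with clearance: new dose = 50 × 1.61 = 80.5 mg.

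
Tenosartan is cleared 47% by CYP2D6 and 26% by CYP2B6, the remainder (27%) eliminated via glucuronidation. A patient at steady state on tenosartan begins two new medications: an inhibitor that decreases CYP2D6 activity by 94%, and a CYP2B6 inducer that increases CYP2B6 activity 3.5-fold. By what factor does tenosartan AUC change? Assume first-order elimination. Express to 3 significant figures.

0.828

The CYP2D6 pathway (47% of clearance) falls to 0.06× activity: 0.47 × 0.06 = 0.0282.
The CYP2B6 pathway (26% of clearance) is boosted to 3.5× activity: 0.26 × 3.5 = 0.91.
The remaining 27% of clearance is unaffected.
CL_new/CL_old = 0.0282 + 0.91 + 0.27 = 1.2082.
Because AUC varies inversely with clearance, the combined effect is 1 / 1.2082 = 0.828.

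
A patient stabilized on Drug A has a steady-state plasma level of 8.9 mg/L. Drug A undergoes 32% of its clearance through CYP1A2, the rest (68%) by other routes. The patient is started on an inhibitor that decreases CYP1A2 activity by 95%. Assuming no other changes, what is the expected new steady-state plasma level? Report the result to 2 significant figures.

13 mg/L

The CYP1A2 pathway (32% of clearance) drops to 0.05× activity: 0.32 × 0.05 = 0.016.
Non-CYP routes (68%) are unchanged.
CL_new/CL_old = 0.016 + 0.68 = 0.696.
Steady-state plasma level ∝ 1/CL, so new value = 8.9 / 0.696 = 13 mg/L.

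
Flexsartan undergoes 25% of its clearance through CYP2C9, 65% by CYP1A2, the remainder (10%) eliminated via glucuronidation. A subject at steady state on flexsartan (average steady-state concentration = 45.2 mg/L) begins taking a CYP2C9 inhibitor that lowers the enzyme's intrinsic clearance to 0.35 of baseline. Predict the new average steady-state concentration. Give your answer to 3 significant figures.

54.0 mg/L

The CYP2C9 pathway (25% of clearance) is reduced to 0.35× activity: 0.25 × 0.35 = 0.0875.
CYP1A2 (65%) and the residual 10% are unaffected.
CL_new/CL_old = 0.0875 + 0.65 + 0.1 = 0.8375.
Average steady-state concentration ∝ 1/CL, so new value = 45.2 / 0.8375 = 54.0 mg/L.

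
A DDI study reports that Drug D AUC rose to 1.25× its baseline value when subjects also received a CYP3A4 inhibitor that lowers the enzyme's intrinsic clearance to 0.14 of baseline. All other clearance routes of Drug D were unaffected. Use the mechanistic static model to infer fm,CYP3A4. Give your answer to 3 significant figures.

0.233

Call the CYP3A4 fraction fm. After the interaction, CL_new/CL_old = fm × 0.14 + (1 − fm).
AUC ratio = 1 / (new CL fraction), so new CL fraction = 1 / 1.25 = 0.8.
fm × 0.14 + 1 − fm = 0.8  ⇒  fm × (0.14 − 1) = −0.2  ⇒  fm = 0.233.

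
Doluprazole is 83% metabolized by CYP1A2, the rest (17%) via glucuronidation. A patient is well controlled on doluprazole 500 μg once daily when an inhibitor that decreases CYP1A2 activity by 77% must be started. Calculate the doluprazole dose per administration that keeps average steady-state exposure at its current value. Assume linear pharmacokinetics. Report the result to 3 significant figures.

180 μg

The CYP1A2 pathway (83% of clearance) falls to 0.23× activity: 0.83 × 0.23 = 0.1909.
The remaining 17% of clearance is unaffected.
Relative clearance = 0.1909 + 0.17 = 0.3609.
Css,avg = (dose rate)/CL, so holding Css fixed requires dose ∝ CL: 500 × 0.3609 = 180 μg.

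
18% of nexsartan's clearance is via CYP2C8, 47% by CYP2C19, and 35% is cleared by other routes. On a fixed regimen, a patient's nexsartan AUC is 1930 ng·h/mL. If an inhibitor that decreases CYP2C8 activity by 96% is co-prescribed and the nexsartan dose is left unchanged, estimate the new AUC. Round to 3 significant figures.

The CYP2C8 pathway (18% of clearance) falls to 0.04× activity: 0.18 × 0.04 = 0.0072.
CYP2C19 (47%) and the residual 35% are unaffected.
CL_new/CL_old = 0.0072 + 0.47 + 0.35 = 0.8272.
New AUC = baseline ÷ relative clearance = 1930 / 0.8272 = 2.33 × 10³ ng·h/mL.

2.33 × 10³ ng·h/mL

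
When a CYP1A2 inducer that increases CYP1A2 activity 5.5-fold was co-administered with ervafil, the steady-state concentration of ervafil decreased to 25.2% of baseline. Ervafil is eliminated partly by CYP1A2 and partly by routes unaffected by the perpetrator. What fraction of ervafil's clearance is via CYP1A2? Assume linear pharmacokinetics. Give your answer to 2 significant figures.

CL'/CL = 1 / 0.252 = 3.968
5.5·fm + (1 − fm) = 3.968
fm = (3.968 − 1) / (5.5 − 1) = 0.66

0.66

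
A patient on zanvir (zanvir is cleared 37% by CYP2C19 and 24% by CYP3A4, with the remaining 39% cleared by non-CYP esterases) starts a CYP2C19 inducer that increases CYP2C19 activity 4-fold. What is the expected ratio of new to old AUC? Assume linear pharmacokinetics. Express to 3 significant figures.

CYP2C19: 0.37 × 4 = 1.48
CYP3A4: 0.24 (unchanged)
Other: 0.39 (unchanged)
Relative clearance = 1.48 + 0.24 + 0.39 = 2.11.
AUC ratio = CL_old/CL_new = 1 / 2.11 = 0.474.

0.474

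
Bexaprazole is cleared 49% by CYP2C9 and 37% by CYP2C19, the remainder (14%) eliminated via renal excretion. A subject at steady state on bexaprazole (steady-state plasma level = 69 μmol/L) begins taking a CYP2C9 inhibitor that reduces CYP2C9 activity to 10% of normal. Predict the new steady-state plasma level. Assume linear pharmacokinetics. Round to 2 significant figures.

1.2 × 10² μmol/L

The CYP2C9 pathway (49% of clearance) falls to 0.1× activity: 0.49 × 0.1 = 0.049.
CYP2C19 (37%) and the residual 14% are unaffected.
CL_new/CL_old = 0.049 + 0.37 + 0.14 = 0.559.
With dosing unchanged, steady-state plasma level scales as 1/CL: 69 / 0.559 = 1.2 × 10² μmol/L.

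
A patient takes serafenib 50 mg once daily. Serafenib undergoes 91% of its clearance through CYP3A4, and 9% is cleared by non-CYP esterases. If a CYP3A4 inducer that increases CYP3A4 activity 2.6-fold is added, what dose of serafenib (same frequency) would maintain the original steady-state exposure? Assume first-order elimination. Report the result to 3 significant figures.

The CYP3A4 pathway (91% of clearance) increases to 2.6× activity: 0.91 × 2.6 = 2.366.
The remaining 9% of clearance is unaffected.
New clearance relative to baseline: 2.366 + 0.09 = 2.456.
Css,avg = (dose rate)/CL, so holding Css fixed requires dose ∝ CL: 50 × 2.456 = 123 mg.

123 mg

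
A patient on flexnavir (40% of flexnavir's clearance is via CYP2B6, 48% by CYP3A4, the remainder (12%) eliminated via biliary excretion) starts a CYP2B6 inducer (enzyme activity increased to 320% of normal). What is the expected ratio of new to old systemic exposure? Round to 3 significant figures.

The CYP2B6 pathway (40% of clearance) increases to 3.2× activity: 0.4 × 3.2 = 1.28.
CYP3A4 (48%) and the residual 12% are unaffected.
Relative clearance = 1.28 + 0.48 + 0.12 = 1.88.
Systemic exposure is inversely proportional to clearance, so the fold-change is 1 / 1.88 = 0.532.

0.532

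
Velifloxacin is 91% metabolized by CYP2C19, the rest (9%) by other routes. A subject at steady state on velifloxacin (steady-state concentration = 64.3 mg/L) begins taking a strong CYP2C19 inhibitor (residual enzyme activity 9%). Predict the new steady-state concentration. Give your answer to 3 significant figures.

374 mg/L

The CYP2C19 pathway (91% of clearance) falls to 0.09× activity: 0.91 × 0.09 = 0.0819.
Non-CYP routes (9%) are unchanged.
New clearance relative to baseline: 0.0819 + 0.09 = 0.1719.
With dosing unchanged, steady-state concentration scales as 1/CL: 64.3 / 0.1719 = 374 mg/L.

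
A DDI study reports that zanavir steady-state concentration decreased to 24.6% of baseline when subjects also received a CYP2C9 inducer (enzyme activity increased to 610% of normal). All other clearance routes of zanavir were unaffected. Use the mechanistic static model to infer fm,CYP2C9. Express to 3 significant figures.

0.601

Let x = fm,CYP2C9. Because steady-state concentration ∝ 1/CL, relative clearance rose to 1/0.246 = 4.065.
Setting x·6.1 + (1 − x) = 4.065 and solving: x = (4.065 − 1)/(6.1 − 1) = 0.601.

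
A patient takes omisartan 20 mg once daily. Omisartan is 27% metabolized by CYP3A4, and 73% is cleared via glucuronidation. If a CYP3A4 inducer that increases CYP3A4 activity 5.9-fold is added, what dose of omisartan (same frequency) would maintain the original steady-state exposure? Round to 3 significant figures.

The CYP3A4 pathway (27% of clearance) is boosted to 5.9× activity: 0.27 × 5.9 = 1.593.
The remaining 73% of clearance is unaffected.
New clearance relative to baseline: 1.593 + 0.73 = 2.323.
Exposure is unchanged when dose changes in proportion to clearance. New dose = 20 mg × 2.323 = 46.5 mg.

46.5 mg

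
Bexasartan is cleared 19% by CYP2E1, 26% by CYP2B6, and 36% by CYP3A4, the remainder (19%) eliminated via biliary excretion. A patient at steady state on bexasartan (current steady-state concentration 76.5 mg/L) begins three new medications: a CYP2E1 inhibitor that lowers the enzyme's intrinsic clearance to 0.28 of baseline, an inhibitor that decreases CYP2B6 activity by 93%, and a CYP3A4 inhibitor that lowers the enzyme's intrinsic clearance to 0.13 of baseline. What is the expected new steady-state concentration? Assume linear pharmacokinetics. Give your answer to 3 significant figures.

248 mg/L

The CYP2E1 pathway (19% of clearance) falls to 0.28× activity: 0.19 × 0.28 = 0.0532.
The CYP2B6 pathway (26% of clearance) falls to 0.07× activity: 0.26 × 0.07 = 0.0182.
The CYP3A4 pathway (36% of clearance) drops to 0.13× activity: 0.36 × 0.13 = 0.0468.
Non-CYP routes (19%) are unchanged.
New clearance relative to baseline: 0.0532 + 0.0182 + 0.0468 + 0.19 = 0.3082.
New steady-state concentration = 76.5 / 0.3082 = 248 mg/L (concentration scales inversely with clearance).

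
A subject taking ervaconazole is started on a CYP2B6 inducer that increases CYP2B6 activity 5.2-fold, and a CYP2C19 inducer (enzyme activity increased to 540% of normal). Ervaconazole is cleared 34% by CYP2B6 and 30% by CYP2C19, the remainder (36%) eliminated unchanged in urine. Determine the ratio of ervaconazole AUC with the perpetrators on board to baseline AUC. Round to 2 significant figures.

0.27

The CYP2B6 pathway (34% of clearance) is boosted to 5.2× activity: 0.34 × 5.2 = 1.768.
The CYP2C19 pathway (30% of clearance) increases to 5.4× activity: 0.3 × 5.4 = 1.62.
Non-CYP routes (36%) are unchanged.
CL_new/CL_old = 1.768 + 1.62 + 0.36 = 3.748.
Because AUC varies inversely with clearance, the combined effect is 1 / 3.748 = 0.27.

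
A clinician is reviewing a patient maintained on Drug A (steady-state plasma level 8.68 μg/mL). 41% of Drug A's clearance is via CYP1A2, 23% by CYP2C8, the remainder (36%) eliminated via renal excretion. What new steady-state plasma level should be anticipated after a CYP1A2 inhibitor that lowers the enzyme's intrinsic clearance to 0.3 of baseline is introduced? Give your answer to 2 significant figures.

CYP1A2: 0.41 × 0.3 = 0.123
CYP2C8: 0.23 (unchanged)
Other: 0.36 (unchanged)
CL_new/CL_old = 0.123 + 0.23 + 0.36 = 0.713.
Steady-state plasma level ∝ 1/CL, so new value = 8.68 / 0.713 = 12 μg/mL.

12 μg/mL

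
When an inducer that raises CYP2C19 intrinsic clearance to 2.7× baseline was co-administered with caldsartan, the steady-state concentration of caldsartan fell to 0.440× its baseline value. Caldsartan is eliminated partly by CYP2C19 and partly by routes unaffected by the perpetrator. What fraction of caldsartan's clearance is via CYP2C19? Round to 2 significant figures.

CL'/CL = 1 / 0.440 = 2.273
2.7·fm + (1 − fm) = 2.273
fm = (2.273 − 1) / (2.7 − 1) = 0.75

0.75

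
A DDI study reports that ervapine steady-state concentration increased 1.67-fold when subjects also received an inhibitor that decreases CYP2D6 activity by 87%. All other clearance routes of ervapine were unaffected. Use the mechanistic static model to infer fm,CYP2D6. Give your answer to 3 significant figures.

Let fm be the CYP2D6 fraction. New clearance relative to baseline = fm × 0.13 + (1 − fm).
Steady-state concentration ratio = 1 / (new CL fraction), so new CL fraction = 1 / 1.67 = 0.5988.
fm × 0.13 + 1 − fm = 0.5988  ⇒  fm × (0.13 − 1) = −0.4012  ⇒  fm = 0.461.

0.461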